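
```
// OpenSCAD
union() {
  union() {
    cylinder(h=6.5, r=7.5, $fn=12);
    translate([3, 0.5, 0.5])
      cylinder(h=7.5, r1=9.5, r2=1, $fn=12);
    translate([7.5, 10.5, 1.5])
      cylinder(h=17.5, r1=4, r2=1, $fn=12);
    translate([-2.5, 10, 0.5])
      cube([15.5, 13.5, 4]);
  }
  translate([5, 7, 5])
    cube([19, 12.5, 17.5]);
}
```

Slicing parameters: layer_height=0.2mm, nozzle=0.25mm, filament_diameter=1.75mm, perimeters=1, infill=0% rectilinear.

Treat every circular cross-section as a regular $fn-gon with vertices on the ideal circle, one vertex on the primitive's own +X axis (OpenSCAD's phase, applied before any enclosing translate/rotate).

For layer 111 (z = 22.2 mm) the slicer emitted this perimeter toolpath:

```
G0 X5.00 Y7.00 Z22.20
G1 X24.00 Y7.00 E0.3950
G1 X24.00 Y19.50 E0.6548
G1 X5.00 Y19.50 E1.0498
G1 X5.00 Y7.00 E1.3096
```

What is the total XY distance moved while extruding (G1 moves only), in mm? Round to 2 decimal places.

63.00 mm

Sum the Euclidean lengths of each G1 segment: total = 63.00 mm.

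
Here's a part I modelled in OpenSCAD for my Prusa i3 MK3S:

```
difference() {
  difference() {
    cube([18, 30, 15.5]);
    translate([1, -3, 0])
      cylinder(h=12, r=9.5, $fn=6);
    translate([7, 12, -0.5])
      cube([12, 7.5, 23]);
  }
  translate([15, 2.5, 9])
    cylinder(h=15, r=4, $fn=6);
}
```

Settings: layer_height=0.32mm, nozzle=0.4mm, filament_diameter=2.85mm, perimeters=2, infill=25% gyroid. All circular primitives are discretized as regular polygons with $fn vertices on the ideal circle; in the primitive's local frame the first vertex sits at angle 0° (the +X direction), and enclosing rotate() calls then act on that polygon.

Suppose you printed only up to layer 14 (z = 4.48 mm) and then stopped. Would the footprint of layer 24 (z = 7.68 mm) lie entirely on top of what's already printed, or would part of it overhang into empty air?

entirely on top

Compare the two slices. At z = 4.48: the cube (footprint 18×30) is included at this height (area 540.00 mm²); the r=9.5 cylinder at (1, -3) contributes a regular 6-gon of circumradius 9.5 (area = (6/2)·9.500²·sin(360°/6) = 234.48 mm²); the cube at (7, 12) is present — its section is the full 12×7.5 rectangle (area 90.00 mm²); After the difference (first − rest): starting from the 18×30 cube (540.00 mm²), the r=9.5 cylinder at (1, -3) partially overlaps it — only the 37.94 mm² overlap (of its 234.48 mm²) is removed, clipping the outline; the 12×7.5 cube at (7, 12) partially overlaps it — only the 82.50 mm² overlap (of its 90.00 mm²) is removed, clipping the outline — area = 419.56 mm²; the cylinder at (15, 2.5) is absent (z outside [9, 24]); After the difference (first − rest): none of the subtracted shapes is present at this height, so that combined region is unchanged — area = 419.56 mm². At z = 7.68: the cube (footprint 18×30) is included at this height (area 540.00 mm²); the cylinder at (1, -3): section is a regular 6-gon, circumradius r=9.5 (area = (6/2)·9.500²·sin(360°/6) = 234.48 mm²); the cube at (7, 12) is present — its section is the full 12×7.5 rectangle (area 90.00 mm²); After the difference (first − rest): starting from the 18×30 cube (540.00 mm²), the r=9.5 cylinder at (1, -3) partially overlaps it — only the 37.94 mm² overlap (of its 234.48 mm²) is removed, clipping the outline; the 12×7.5 cube at (7, 12) partially overlaps it — only the 82.50 mm² overlap (of its 90.00 mm²) is removed, clipping the outline — area = 419.56 mm²; the cylinder at (15, 2.5) is not intersected at this z (z outside [9, 24]); After the difference (first − rest): none of the subtracted shapes is present at this height, so that combined region is unchanged — area = 419.56 mm². Checking containment: the cross-section at z = 7.68 is a subset of the cross-section at z = 4.48.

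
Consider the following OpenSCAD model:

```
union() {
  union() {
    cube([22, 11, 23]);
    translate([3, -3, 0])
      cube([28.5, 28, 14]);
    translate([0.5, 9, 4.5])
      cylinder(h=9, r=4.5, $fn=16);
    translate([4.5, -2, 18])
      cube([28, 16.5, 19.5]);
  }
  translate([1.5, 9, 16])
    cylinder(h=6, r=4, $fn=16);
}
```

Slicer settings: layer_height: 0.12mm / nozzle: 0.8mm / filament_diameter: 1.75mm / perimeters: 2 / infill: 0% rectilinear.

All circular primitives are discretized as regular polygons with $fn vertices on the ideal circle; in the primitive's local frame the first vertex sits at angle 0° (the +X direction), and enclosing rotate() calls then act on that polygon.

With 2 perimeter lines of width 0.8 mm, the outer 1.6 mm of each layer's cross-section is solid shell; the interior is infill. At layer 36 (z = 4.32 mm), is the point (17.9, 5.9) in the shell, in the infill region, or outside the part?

At z = 4.32 mm: the cube is present — its section is the full 22×11 rectangle; the cube at (3, -3) is present — its section is the full 28.5×28 rectangle; the cylinder at (0.5, 9) does not reach this height (z outside [4.5, 13.5]); the cube at (4.5, -2) is not intersected at this z (z outside [18, 37.5]); Combining (union): the regions partially overlap (shared area 209.00 mm²), so overlapping operands fuse into one piece — 1 connected region; the cylinder at (1.5, 9) is absent (z outside [16, 22]); Combining (union): only that combined region is present, so the union is just that shape — 1 connected region. Overall, the cross-section is a single solid region. The nearest boundary edge runs (31.50, -3.00)→(3.00, -3.00); distance from the point to it = 8.90 mm. The point is inside the cross-section and 8.90 mm from the nearest boundary — more than the 1.6 mm shell width (2 × 0.8), so it's in the infill interior.

infill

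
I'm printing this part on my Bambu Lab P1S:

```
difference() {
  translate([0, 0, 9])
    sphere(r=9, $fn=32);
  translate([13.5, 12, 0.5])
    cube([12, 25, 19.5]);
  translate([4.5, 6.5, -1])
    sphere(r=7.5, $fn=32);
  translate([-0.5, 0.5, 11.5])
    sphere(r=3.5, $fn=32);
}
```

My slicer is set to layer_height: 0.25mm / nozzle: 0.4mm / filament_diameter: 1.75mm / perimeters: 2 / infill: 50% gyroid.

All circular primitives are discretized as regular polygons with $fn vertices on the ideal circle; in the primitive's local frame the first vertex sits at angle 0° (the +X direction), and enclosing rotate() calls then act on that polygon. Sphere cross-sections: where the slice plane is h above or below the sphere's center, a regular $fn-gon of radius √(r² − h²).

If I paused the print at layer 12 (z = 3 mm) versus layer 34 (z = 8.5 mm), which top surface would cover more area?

layer 34 (z = 8.5 mm)

Layer 12 (z = 3): the r=9 sphere contributes a regular 32-gon of circumradius √(9²−6²) = 6.708 (area = (32/2)·6.708²·sin(360°/32) = 140.47 mm²); the cube at (13.5, 12) (footprint 12×25) is included at this height (area 300.00 mm²); the r=7.5 sphere at (4.5, 6.5) slices to a regular 32-gon of circumradius 6.344 (√(r²−h²) with h=4 from center) (area = (32/2)·6.344²·sin(360°/32) = 125.64 mm²); the sphere at (-0.5, 0.5) is not intersected at this z (|z−center|=8.500 > r=3.5); Taking the first minus the rest: starting from the r=9 sphere (140.47 mm²), the 12×25 cube at (13.5, 12) misses the remaining region (no effect); the r=7.5 sphere at (4.5, 6.5) partially overlaps it — only the 36.80 mm² overlap (of its 125.64 mm²) is removed, clipping the outline — area = 103.67 mm². So its area = 103.67 mm². Layer 34 (z = 8.5): the r=9 sphere slices to a regular 32-gon of circumradius 8.986 (√(r²−h²) with h=0.5 from center) (area = (32/2)·8.986²·sin(360°/32) = 252.06 mm²); the cube at (13.5, 12) is present — its section is the full 12×25 rectangle (area 300.00 mm²); the sphere at (4.5, 6.5) is not intersected at this z (|z−center|=9.500 > r=7.5); the sphere at (-0.5, 0.5): section is a regular 32-gon, circumradius = √(r²−h²) = √(3.5²−3²) = 1.803 (area = (32/2)·1.803²·sin(360°/32) = 10.14 mm²); Taking the first minus the rest: starting from the r=9 sphere (252.06 mm²), the 12×25 cube at (13.5, 12) misses the remaining region (no effect); the r=3.5 sphere at (-0.5, 0.5) lies wholly inside it (removes its full 10.14 mm² and its 11.31 mm outline becomes a hole wall) — area = 241.91 mm². So its area = 241.91 mm². Layer 34 is larger (241.91 vs 103.67 mm²).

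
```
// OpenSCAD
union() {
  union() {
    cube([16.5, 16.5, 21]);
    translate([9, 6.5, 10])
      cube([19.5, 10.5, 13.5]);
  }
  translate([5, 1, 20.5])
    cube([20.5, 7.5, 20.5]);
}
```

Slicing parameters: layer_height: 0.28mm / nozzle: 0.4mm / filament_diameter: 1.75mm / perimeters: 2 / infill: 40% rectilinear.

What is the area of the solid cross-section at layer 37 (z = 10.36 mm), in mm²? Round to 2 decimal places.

At z = 10.36 mm: the 16.5×16.5 cube contributes its full rectangle (area 272.25 mm²); the 19.5×10.5 cube at (9, 6.5) contributes its full rectangle (area 204.75 mm²); Combining (union): the regions partially overlap — summed areas 477.00 mm² minus the doubly-counted overlap 75.00 mm² gives 402.00 mm² — area = 402.00 mm²; the cube at (5, 1) does not reach this height (z outside [20.5, 41]); Merging all regions: only that combined region is present, so the union is just that shape — area = 402.00 mm². Overall, the cross-section is a single solid region. Net area = 402.00 mm².

402.00 mm²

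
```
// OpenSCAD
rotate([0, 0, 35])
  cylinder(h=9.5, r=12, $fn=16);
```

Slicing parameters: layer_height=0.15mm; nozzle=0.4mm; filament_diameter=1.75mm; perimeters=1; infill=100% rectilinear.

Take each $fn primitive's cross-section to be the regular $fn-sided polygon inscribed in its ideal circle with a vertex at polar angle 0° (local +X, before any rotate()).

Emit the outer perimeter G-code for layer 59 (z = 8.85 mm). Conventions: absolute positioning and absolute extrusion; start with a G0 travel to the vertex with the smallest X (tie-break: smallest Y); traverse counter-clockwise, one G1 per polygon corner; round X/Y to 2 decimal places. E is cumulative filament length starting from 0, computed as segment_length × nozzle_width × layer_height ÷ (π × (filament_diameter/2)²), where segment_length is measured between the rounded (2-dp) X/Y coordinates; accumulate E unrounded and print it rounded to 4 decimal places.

At z = 8.85 mm: the cylinder: section is a regular 16-gon, circumradius r=12; (whole slice rotated 35° about Z — lengths, areas and connectivity unchanged). The outline is a single polygon with 16 vertices. Extrusion per mm of travel: 0.4 × 0.15 / (π × 0.875²) = 0.024945. Accumulating E over each segment gives final E = 1.8690.

G0 X-11.82 Y2.08 Z8.85
G1 X-11.72 Y-2.60 E0.1168
G1 X-9.83 Y-6.88 E0.2335
G1 X-6.45 Y-10.12 E0.3503
G1 X-2.08 Y-11.82 E0.4672
G1 X2.60 Y-11.72 E0.5840
G1 X6.88 Y-9.83 E0.7007
G1 X10.12 Y-6.45 E0.8175
G1 X11.82 Y-2.08 E0.9345
G1 X11.72 Y2.60 E1.0513
G1 X9.83 Y6.88 E1.1680
G1 X6.45 Y10.12 E1.2848
G1 X2.08 Y11.82 E1.4017
G1 X-2.60 Y11.72 E1.5185
G1 X-6.88 Y9.83 E1.6352
G1 X-10.12 Y6.45 E1.7520
G1 X-11.82 Y2.08 E1.8690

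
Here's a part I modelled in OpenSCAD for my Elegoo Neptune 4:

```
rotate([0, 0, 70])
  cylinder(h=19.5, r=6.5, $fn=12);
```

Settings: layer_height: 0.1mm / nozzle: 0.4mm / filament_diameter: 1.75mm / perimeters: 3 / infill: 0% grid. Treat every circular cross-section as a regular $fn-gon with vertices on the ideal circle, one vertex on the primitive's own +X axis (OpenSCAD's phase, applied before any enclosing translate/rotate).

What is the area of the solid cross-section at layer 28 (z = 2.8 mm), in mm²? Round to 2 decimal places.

At z = 2.8 mm: the r=6.5 cylinder contributes a regular 12-gon of circumradius 6.5 (area = (12/2)·6.500²·sin(360°/12) = 126.75 mm²); (rotated 70° about Z; rotation is an isometry so areas/perimeters/island counts are preserved). Overall, the cross-section is a single solid region. Net area = 126.75 mm².

126.75 mm²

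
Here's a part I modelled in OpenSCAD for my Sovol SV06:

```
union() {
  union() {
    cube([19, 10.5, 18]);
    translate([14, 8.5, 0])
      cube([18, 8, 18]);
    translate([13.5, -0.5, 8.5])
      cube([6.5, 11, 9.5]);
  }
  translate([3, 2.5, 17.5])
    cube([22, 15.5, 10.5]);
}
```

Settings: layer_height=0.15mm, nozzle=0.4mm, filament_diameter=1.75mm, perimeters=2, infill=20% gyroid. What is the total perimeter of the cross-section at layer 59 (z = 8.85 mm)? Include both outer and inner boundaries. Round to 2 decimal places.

At z = 8.85 mm: the 19×10.5 cube contributes its full rectangle (perimeter 59.00 mm); the cube at (14, 8.5) (footprint 18×8) is included at this height (perimeter 52.00 mm); the cube at (13.5, -0.5) (footprint 6.5×11) is included at this height (perimeter 35.00 mm); Taking the union: the regions partially overlap (shared area 69.75 mm²), so the edge portions inside another operand are dropped and the merged outline is re-measured after clipping — boundary = 98.00 mm; the cube at (3, 2.5) is not intersected at this z (z outside [17.5, 28]); Merging all regions: only that combined region is present, so the union is just that shape — boundary = 98.00 mm. Overall, the cross-section is a single solid region. Total boundary length (outer) = 98.00 mm.

98.00 mm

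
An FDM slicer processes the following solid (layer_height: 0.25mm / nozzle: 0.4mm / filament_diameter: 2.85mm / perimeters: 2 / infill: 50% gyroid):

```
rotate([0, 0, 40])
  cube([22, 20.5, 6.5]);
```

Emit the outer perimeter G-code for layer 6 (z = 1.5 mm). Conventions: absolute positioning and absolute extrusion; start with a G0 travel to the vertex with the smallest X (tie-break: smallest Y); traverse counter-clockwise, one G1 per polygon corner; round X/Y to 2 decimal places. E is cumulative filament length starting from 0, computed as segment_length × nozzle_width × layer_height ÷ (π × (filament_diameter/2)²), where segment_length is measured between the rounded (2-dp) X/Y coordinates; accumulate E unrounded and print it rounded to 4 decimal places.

At z = 1.5 mm: the cube is present — its section is the full 22×20.5 rectangle; (rotated 40° about Z; rotation is an isometry so areas/perimeters/island counts are preserved). The outline is a single polygon with 4 vertices. Extrusion per mm of travel: 0.4 × 0.25 / (π × 1.425²) = 0.015675. Accumulating E over each segment gives final E = 1.3325.

G0 X-13.18 Y15.70 Z1.50
G1 X0.00 Y0.00 E0.3213
G1 X16.85 Y14.14 E0.6661
G1 X3.68 Y29.85 E0.9875
G1 X-13.18 Y15.70 E1.3325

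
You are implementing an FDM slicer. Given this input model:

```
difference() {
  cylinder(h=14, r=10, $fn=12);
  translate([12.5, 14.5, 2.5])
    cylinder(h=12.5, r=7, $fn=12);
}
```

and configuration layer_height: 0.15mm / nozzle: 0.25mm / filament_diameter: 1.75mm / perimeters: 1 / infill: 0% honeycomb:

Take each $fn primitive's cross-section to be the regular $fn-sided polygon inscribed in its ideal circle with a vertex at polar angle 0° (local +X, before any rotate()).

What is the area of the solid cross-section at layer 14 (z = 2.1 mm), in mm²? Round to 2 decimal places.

At z = 2.1 mm: the r=10 cylinder contributes a regular 12-gon of circumradius 10 (area = (12/2)·10.000²·sin(360°/12) = 300.00 mm²); the cylinder at (12.5, 14.5) is absent (z outside [2.5, 15]); After the difference (first − rest): none of the subtracted shapes is present at this height, so the r=10 cylinder is unchanged — area = 300.00 mm². Overall, the cross-section is a single solid region. Net area = 300.00 mm².

300.00 mm²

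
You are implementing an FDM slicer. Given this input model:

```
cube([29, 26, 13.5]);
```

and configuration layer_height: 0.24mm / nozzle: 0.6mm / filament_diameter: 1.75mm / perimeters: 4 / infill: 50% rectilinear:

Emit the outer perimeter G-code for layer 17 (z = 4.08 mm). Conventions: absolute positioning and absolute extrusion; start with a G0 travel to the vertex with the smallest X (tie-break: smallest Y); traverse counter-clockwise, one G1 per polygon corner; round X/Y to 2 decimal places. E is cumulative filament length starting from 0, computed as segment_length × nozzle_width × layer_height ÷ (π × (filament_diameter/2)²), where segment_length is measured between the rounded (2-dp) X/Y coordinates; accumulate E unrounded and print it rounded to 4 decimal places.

G0 X0.00 Y0.00 Z4.08
G1 X29.00 Y0.00 E1.7362
G1 X29.00 Y26.00 E3.2928
G1 X0.00 Y26.00 E5.0289
G1 X0.00 Y0.00 E6.5855

At z = 4.08 mm: the 29×26 cube contributes its full rectangle. The outline is a single polygon with 4 vertices. Extrusion per mm of travel: 0.6 × 0.24 / (π × 0.875²) = 0.059868. Accumulating E over each segment gives final E = 6.5855.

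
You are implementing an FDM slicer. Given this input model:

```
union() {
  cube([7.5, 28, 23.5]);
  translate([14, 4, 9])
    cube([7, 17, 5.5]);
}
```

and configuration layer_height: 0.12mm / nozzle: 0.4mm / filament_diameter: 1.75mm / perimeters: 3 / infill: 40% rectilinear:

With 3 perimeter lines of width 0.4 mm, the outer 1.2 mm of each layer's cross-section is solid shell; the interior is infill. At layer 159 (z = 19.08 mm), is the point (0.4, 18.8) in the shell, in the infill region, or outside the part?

At z = 19.08 mm: the 7.5×28 cube contributes its full rectangle; the cube at (14, 4) is absent (z outside [9, 14.5]); Merging all regions: only the 7.5×28 cube is present, so the union is just that shape — 1 connected region. Overall, the cross-section is a single solid region. The nearest boundary edge runs (0.00, 28.00)→(0.00, 0.00); distance from the point to it = 0.40 mm. The point is inside the cross-section, 0.40 mm from the nearest boundary — within the 1.2 mm shell band (3 × 0.4).

shell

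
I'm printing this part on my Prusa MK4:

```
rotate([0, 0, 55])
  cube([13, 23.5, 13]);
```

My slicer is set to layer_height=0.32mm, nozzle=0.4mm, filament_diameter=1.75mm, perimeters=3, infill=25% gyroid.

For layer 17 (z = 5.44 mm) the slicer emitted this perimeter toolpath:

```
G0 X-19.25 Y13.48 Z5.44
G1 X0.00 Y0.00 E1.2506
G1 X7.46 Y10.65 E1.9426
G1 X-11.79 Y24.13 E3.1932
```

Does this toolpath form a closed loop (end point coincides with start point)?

no

Start point (G0): (-19.25, 13.48). End point (last G1): the path does not return to the start — open.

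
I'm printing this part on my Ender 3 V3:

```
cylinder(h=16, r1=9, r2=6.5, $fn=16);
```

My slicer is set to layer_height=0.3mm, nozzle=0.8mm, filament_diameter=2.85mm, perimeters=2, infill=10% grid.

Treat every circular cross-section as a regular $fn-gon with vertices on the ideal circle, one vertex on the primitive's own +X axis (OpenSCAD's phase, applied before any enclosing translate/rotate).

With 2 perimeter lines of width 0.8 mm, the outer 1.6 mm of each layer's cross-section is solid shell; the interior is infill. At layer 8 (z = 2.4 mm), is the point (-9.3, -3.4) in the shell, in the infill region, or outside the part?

outside

At z = 2.4 mm: the cone contributes a regular 16-gon of circumradius 8.625 (interpolated between r1=9 and r2=6.5 at t=0.150). Overall, the cross-section is a single solid region. The nearest boundary edge runs (-8.62, 0.00)→(-7.97, -3.30); distance from the point to it = 1.33 mm. The point is not inside any of the regions above, so it lies outside the cross-section (1.33 mm from the nearest boundary).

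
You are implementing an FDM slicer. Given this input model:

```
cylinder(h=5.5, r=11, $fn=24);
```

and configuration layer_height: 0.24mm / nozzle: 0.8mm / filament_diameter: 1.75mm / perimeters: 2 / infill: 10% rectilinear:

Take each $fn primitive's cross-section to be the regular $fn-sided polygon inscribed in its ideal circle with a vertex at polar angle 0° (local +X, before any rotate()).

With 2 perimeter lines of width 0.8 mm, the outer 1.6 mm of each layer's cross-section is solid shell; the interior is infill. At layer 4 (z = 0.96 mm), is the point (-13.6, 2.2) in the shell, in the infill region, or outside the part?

At z = 0.96 mm: the r=11 cylinder gives a regular 24-gon of circumradius 11 (constant along its height). Overall, the cross-section is a single solid region. The nearest boundary edge runs (-10.63, 2.85)→(-11.00, 0.00); distance from the point to it = 2.86 mm. The point is not inside any of the regions above, so it lies outside the cross-section (2.86 mm from the nearest boundary).

outside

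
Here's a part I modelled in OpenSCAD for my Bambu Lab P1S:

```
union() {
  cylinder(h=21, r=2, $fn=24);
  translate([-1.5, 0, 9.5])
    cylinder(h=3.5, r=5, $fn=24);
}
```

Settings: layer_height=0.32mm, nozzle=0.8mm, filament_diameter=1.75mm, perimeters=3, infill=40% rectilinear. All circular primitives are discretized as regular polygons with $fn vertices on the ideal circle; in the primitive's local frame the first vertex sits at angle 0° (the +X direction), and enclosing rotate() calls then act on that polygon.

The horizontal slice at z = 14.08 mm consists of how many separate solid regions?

1

At z = 14.08 mm: the cylinder: section is a regular 24-gon, circumradius r=2; the cylinder at (-1.5, 0) is absent (z outside [9.5, 13]); Taking the union: only the r=2 cylinder is present, so the union is just that shape — 1 connected region. The result has 1 disconnected region.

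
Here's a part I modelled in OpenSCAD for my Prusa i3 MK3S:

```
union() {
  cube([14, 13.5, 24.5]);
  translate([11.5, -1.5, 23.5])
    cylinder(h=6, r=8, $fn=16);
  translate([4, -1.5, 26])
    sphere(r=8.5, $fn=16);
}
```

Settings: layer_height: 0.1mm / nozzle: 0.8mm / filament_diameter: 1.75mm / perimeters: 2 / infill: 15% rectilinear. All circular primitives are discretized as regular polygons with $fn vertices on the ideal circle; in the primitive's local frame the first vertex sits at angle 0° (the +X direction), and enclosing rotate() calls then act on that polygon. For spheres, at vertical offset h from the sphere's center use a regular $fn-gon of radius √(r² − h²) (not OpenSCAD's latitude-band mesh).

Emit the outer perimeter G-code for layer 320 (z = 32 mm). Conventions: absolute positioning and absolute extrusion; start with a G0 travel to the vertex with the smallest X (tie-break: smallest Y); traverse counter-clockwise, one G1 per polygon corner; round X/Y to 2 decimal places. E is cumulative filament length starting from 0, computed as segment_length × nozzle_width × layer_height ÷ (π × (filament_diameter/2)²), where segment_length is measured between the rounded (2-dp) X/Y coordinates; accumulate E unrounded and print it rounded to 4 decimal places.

At z = 32 mm: the cube is absent (z outside [0, 24.5]); the cylinder at (11.5, -1.5) does not reach this height (z outside [23.5, 29.5]); the r=8.5 sphere at (4, -1.5) contributes a regular 16-gon of circumradius √(8.5²−6²) = 6.021; Merging all regions: only the r=8.5 sphere at (4, -1.5) is present, so the union is just that shape — 1 connected region. The outline is a single polygon with 16 vertices. Extrusion per mm of travel: 0.8 × 0.1 / (π × 0.875²) = 0.033260. Accumulating E over each segment gives final E = 1.2499.

G0 X-2.02 Y-1.50 Z32.00
G1 X-1.56 Y-3.80 E0.0780
G1 X-0.26 Y-5.76 E0.1562
G1 X1.70 Y-7.06 E0.2345
G1 X4.00 Y-7.52 E0.3125
G1 X6.30 Y-7.06 E0.3905
G1 X8.26 Y-5.76 E0.4687
G1 X9.56 Y-3.80 E0.5469
G1 X10.02 Y-1.50 E0.6250
G1 X9.56 Y0.80 E0.7030
G1 X8.26 Y2.76 E0.7812
G1 X6.30 Y4.06 E0.8594
G1 X4.00 Y4.52 E0.9374
G1 X1.70 Y4.06 E1.0154
G1 X-0.26 Y2.76 E1.0937
G1 X-1.56 Y0.80 E1.1719
G1 X-2.02 Y-1.50 E1.2499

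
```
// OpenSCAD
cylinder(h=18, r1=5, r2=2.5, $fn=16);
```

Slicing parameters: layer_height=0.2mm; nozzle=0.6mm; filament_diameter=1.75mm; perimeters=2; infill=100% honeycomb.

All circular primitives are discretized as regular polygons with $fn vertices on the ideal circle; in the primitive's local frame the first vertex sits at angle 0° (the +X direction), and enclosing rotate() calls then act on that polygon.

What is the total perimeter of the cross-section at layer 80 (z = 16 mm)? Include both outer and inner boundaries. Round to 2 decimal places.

17.34 mm

At z = 16 mm: the cone contributes a regular 16-gon of circumradius 2.778 (interpolated between r1=5 and r2=2.5 at t=0.889) (perimeter = 2·16·2.778·sin(180°/16) = 17.34 mm). Overall, the cross-section is a single solid region. Total boundary length (outer) = 17.34 mm.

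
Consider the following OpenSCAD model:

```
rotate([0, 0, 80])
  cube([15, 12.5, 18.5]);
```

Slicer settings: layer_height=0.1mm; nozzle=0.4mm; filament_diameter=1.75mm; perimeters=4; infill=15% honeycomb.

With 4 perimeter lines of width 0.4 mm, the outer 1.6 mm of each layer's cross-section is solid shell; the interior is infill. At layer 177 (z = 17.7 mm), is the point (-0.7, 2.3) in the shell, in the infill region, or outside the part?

At z = 17.7 mm: the cube (footprint 15×12.5) is included at this height; (rotated 80° about Z; rotation is an isometry so areas/perimeters/island counts are preserved). Overall, the cross-section is a single solid region. Undo the 80° rotation: the query point maps to (2.144, 1.089) in the un-rotated model frame. The nearest boundary edge runs (0.00, 0.00)→(15.00, 0.00); distance from the point to it = 1.09 mm. The point is inside the cross-section, 1.09 mm from the nearest boundary — within the 1.6 mm shell band (4 × 0.4).

shell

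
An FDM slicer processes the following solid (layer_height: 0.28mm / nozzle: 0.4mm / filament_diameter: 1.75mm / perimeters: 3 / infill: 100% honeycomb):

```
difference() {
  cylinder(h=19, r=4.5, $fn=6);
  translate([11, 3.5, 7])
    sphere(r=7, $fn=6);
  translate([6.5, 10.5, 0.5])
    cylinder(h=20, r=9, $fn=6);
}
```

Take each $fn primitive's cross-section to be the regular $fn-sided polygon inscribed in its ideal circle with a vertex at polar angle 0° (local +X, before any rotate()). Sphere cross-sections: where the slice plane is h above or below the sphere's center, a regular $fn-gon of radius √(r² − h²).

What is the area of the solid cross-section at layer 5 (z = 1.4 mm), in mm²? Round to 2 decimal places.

51.49 mm²

At z = 1.4 mm: the r=4.5 cylinder contributes a regular 6-gon of circumradius 4.5 (area = (6/2)·4.500²·sin(360°/6) = 52.61 mm²); the r=7 sphere at (11, 3.5) contributes a regular 6-gon of circumradius √(7²−5.6²) = 4.200 (area = (6/2)·4.200²·sin(360°/6) = 45.83 mm²); the r=9 cylinder at (6.5, 10.5) contributes a regular 6-gon of circumradius 9 (area = (6/2)·9.000²·sin(360°/6) = 210.44 mm²); After the difference (first − rest): starting from the r=4.5 cylinder (52.61 mm²), the r=7 sphere at (11, 3.5) misses the remaining region (no effect); the r=9 cylinder at (6.5, 10.5) partially overlaps it — only the 1.12 mm² overlap (of its 210.44 mm²) is removed, clipping the outline — area = 51.49 mm². Overall, the cross-section is a single solid region. Net area = 51.49 mm².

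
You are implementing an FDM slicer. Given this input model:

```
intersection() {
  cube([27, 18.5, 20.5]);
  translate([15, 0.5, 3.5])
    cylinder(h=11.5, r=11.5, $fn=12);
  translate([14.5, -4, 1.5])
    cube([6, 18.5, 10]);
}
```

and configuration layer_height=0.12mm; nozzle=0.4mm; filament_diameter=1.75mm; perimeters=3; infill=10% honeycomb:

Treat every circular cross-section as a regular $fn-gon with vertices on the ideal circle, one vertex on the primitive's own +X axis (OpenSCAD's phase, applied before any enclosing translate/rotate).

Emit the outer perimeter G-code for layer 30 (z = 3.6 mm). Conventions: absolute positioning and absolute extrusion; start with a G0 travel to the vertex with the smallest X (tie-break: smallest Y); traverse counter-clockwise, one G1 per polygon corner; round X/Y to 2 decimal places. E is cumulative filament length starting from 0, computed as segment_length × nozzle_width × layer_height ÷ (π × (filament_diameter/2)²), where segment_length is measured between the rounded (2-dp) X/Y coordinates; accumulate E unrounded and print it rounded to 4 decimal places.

At z = 3.6 mm: the cube (footprint 27×18.5) is included at this height; the r=11.5 cylinder at (15, 0.5) gives a regular 12-gon of circumradius 11.5 (constant along its height); the cube at (14.5, -4) (footprint 6×18.5) is included at this height; Taking the intersection: the r=11.5 cylinder at (15, 0.5) partially overlaps the 27×18.5 cube; clipping to the common part keeps 209.81 mm²; the 6×18.5 cube at (14.5, -4) partially overlaps the running intersection; clipping to the common part keeps 67.91 mm² — 1 connected region. The outline is a single polygon with 5 vertices. Extrusion per mm of travel: 0.4 × 0.12 / (π × 0.875²) = 0.019956. Accumulating E over each segment gives final E = 0.6907.

G0 X14.50 Y0.00 Z3.60
G1 X20.50 Y0.00 E0.1197
G1 X20.50 Y10.53 E0.3299
G1 X15.00 Y12.00 E0.4435
G1 X14.50 Y11.87 E0.4538
G1 X14.50 Y0.00 E0.6907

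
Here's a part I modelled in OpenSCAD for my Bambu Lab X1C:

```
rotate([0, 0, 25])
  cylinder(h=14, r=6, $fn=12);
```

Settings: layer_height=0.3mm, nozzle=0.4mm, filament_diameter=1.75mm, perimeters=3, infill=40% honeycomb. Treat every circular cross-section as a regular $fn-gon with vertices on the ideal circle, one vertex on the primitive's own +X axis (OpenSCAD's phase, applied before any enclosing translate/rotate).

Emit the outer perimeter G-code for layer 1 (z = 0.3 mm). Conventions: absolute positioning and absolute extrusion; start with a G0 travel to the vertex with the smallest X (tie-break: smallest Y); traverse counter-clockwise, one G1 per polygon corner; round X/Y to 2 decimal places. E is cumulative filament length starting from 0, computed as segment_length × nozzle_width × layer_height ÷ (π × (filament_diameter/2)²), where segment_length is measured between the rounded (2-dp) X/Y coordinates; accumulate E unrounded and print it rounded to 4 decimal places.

G0 X-5.98 Y0.52 Z0.30
G1 X-5.44 Y-2.54 E0.1550
G1 X-3.44 Y-4.91 E0.3097
G1 X-0.52 Y-5.98 E0.4649
G1 X2.54 Y-5.44 E0.6199
G1 X4.91 Y-3.44 E0.7746
G1 X5.98 Y-0.52 E0.9298
G1 X5.44 Y2.54 E1.0848
G1 X3.44 Y4.91 E1.2395
G1 X0.52 Y5.98 E1.3947
G1 X-2.54 Y5.44 E1.5497
G1 X-4.91 Y3.44 E1.7044
G1 X-5.98 Y0.52 E1.8596

At z = 0.3 mm: the r=6 cylinder gives a regular 12-gon of circumradius 6 (constant along its height); (rotated 25° about Z; rotation is an isometry so areas/perimeters/island counts are preserved). The outline is a single polygon with 12 vertices. Extrusion per mm of travel: 0.4 × 0.3 / (π × 0.875²) = 0.049890. Accumulating E over each segment gives final E = 1.8596.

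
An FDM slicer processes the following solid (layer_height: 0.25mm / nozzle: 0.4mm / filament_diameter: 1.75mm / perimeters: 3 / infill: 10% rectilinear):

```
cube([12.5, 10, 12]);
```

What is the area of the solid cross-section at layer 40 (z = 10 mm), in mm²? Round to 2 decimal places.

At z = 10 mm: the 12.5×10 cube contributes its full rectangle (area 125.00 mm²). Overall, the cross-section is a single solid region. Net area = 125.00 mm².

125.00 mm²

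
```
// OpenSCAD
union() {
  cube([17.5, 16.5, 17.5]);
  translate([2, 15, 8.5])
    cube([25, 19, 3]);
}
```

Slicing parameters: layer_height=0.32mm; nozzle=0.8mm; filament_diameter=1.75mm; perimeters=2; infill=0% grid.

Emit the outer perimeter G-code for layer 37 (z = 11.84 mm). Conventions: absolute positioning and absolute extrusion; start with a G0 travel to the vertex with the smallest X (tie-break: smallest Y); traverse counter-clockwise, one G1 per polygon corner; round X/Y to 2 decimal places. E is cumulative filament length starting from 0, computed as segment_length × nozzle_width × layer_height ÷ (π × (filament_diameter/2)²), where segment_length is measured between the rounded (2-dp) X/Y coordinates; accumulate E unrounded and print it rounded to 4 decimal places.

G0 X0.00 Y0.00 Z11.84
G1 X17.50 Y0.00 E1.8626
G1 X17.50 Y16.50 E3.6187
G1 X0.00 Y16.50 E5.4813
G1 X0.00 Y0.00 E7.2374

At z = 11.84 mm: the cube is present — its section is the full 17.5×16.5 rectangle; the cube at (2, 15) is not intersected at this z (z outside [8.5, 11.5]); Taking the union: only the 17.5×16.5 cube is present, so the union is just that shape — 1 connected region. The outline is a single polygon with 4 vertices. Extrusion per mm of travel: 0.8 × 0.32 / (π × 0.875²) = 0.106432. Accumulating E over each segment gives final E = 7.2374.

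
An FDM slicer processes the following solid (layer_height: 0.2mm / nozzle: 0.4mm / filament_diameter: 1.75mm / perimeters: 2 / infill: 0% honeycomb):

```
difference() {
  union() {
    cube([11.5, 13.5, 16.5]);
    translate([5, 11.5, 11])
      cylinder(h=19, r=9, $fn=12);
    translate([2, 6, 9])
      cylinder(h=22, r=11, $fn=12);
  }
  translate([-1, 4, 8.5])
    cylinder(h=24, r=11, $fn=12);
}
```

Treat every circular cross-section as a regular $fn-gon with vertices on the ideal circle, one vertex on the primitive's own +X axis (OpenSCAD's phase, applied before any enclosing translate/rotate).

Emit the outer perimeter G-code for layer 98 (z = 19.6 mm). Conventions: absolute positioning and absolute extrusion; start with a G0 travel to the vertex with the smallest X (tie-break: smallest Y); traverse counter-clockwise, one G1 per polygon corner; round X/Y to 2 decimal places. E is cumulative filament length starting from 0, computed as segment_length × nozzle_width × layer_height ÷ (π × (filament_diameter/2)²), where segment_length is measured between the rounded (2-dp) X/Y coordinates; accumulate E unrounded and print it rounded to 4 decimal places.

G0 X-5.13 Y13.89 Z19.60
G1 X-1.00 Y15.00 E0.1422
G1 X4.50 Y13.53 E0.3316
G1 X8.53 Y9.50 E0.5211
G1 X10.00 Y4.00 E0.7105
G1 X8.53 Y-1.50 E0.8999
G1 X6.13 Y-3.89 E1.0125
G1 X7.50 Y-3.53 E1.0596
G1 X11.53 Y0.50 E1.2492
G1 X13.00 Y6.00 E1.4385
G1 X12.75 Y6.95 E1.4712
G1 X12.79 Y7.00 E1.4733
G1 X14.00 Y11.50 E1.6283
G1 X12.79 Y16.00 E1.7833
G1 X9.50 Y19.29 E1.9381
G1 X5.00 Y20.50 E2.0930
G1 X0.50 Y19.29 E2.2480
G1 X-2.79 Y16.00 E2.4028
G1 X-2.88 Y15.69 E2.4135
G1 X-3.50 Y15.53 E2.4348
G1 X-5.13 Y13.89 E2.5117

At z = 19.6 mm: the cube does not reach this height (z outside [0, 16.5]); the r=9 cylinder at (5, 11.5) gives a regular 12-gon of circumradius 9 (constant along its height); the r=11 cylinder at (2, 6) gives a regular 12-gon of circumradius 11 (constant along its height); Combining (union): the regions partially overlap (shared area 176.09 mm²), so overlapping operands fuse into one piece — 1 connected region; the r=11 cylinder at (-1, 4) gives a regular 12-gon of circumradius 11 (constant along its height); Taking the first minus the rest: starting from the result so far, the r=11 cylinder at (-1, 4) partially overlaps it — only the 285.48 mm² overlap (of its 363.00 mm²) is removed, clipping the outline — 1 connected region. The outline is a single polygon with 20 vertices. Extrusion per mm of travel: 0.4 × 0.2 / (π × 0.875²) = 0.033260. Accumulating E over each segment gives final E = 2.5117.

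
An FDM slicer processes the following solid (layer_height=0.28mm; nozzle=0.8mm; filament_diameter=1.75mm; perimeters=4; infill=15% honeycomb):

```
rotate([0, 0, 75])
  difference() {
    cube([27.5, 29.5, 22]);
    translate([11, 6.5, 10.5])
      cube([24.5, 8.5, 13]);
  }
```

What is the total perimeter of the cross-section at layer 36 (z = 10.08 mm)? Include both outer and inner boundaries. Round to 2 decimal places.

At z = 10.08 mm: the cube is present — its section is the full 27.5×29.5 rectangle (perimeter 114.00 mm); the cube at (11, 6.5) does not reach this height (z outside [10.5, 23.5]); Taking the first minus the rest: none of the subtracted shapes is present at this height, so the 27.5×29.5 cube is unchanged — boundary = 114.00 mm; (rotated 75° about Z; rotation is an isometry so areas/perimeters/island counts are preserved). Overall, the cross-section is a single solid region. Total boundary length (outer) = 114.00 mm.

114.00 mm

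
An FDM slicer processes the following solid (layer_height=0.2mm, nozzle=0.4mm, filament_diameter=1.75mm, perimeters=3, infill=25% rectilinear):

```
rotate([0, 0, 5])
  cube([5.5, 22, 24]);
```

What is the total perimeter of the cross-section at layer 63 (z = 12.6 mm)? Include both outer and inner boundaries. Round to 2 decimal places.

At z = 12.6 mm: the cube is present — its section is the full 5.5×22 rectangle (perimeter 55.00 mm); (whole slice rotated 5° about Z — lengths, areas and connectivity unchanged). Overall, the cross-section is a single solid region. Total boundary length (outer) = 55.00 mm.

55.00 mm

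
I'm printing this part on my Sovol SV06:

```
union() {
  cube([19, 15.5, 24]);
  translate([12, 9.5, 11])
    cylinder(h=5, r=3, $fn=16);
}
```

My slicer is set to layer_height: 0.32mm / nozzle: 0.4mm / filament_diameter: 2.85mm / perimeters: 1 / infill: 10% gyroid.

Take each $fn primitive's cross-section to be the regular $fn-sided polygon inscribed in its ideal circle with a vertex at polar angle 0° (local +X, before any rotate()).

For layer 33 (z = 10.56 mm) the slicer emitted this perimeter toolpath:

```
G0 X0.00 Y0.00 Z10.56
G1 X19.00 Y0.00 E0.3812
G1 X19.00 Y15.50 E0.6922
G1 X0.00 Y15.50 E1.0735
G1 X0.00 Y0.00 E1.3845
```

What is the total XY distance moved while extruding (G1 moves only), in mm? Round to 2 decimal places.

69.00 mm

Sum the Euclidean lengths of each G1 segment: total = 69.00 mm.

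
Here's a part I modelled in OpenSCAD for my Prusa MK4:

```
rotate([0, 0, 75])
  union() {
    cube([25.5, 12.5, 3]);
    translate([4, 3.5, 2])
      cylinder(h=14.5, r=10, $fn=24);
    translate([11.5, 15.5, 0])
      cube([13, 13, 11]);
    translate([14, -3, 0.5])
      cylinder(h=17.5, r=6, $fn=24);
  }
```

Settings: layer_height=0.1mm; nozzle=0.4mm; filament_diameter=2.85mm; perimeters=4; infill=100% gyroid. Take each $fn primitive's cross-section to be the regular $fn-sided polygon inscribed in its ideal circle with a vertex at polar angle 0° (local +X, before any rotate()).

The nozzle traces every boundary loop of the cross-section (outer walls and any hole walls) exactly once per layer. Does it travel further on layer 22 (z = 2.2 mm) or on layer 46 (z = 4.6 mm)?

Layer 22 (z = 2.2): the 25.5×12.5 cube contributes its full rectangle (perimeter 76.00 mm); the cylinder at (4, 3.5): section is a regular 24-gon, circumradius r=10 (perimeter = 2·24·10.000·sin(180°/24) = 62.65 mm); the 13×13 cube at (11.5, 15.5) contributes its full rectangle (perimeter 52.00 mm); the cylinder at (14, -3): section is a regular 24-gon, circumradius r=6 (perimeter = 2·24·6.000·sin(180°/24) = 37.59 mm); Combining (union): the regions partially overlap (shared area 198.23 mm²), so the edge portions inside another operand are dropped and the merged outline is re-measured after clipping — boundary = 148.00 mm; (rotated 75° about Z; rotation is an isometry so areas/perimeters/island counts are preserved). So its perimeter = 148.00 mm. Layer 46 (z = 4.6): the cube is absent (z outside [0, 3]); the r=10 cylinder at (4, 3.5) gives a regular 24-gon of circumradius 10 (constant along its height) (perimeter = 2·24·10.000·sin(180°/24) = 62.65 mm); the 13×13 cube at (11.5, 15.5) contributes its full rectangle (perimeter 52.00 mm); the r=6 cylinder at (14, -3) gives a regular 24-gon of circumradius 6 (constant along its height) (perimeter = 2·24·6.000·sin(180°/24) = 37.59 mm); Taking the union: the regions partially overlap (shared area 27.44 mm²), so the edge portions inside another operand are dropped and the merged outline is re-measured after clipping — boundary = 130.05 mm; (whole slice rotated 75° about Z — lengths, areas and connectivity unchanged). So its perimeter = 130.05 mm. Layer 22 is larger (148.00 vs 130.05 mm).

layer 22 (z = 2.2 mm)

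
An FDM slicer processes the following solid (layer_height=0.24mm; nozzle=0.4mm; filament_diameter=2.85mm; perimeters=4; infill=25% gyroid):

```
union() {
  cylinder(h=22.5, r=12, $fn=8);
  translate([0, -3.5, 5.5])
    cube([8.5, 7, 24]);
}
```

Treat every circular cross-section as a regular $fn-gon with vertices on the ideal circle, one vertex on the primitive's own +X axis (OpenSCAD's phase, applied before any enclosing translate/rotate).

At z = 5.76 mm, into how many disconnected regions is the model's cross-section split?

1

At z = 5.76 mm: the r=12 cylinder gives a regular 8-gon of circumradius 12 (constant along its height); the 8.5×7 cube at (0, -3.5) contributes its full rectangle; Merging all regions: the 8.5×7 cube at (0, -3.5) lies entirely inside the r=12 cylinder, so the union is just the r=12 cylinder — 1 connected region. The result has 1 disconnected region.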